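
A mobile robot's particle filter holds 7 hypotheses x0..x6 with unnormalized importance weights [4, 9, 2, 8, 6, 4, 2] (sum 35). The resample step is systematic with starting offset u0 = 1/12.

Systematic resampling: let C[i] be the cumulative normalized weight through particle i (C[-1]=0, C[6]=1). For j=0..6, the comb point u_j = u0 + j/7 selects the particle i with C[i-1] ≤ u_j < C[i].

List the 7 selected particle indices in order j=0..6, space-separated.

0 1 1 3 3 4 5

C = [4/35, 13/35, 3/7, 23/35, 29/35, 33/35, 1]
j=0: u_0=1/12 ∈ [0, 4/35) → index 0
j=1: u_1=19/84 ∈ [4/35, 13/35) → index 1
j=2: u_2=31/84 ∈ [4/35, 13/35) → index 1
j=3: u_3=43/84 ∈ [3/7, 23/35) → index 3
j=4: u_4=55/84 ∈ [3/7, 23/35) → index 3
j=5: u_5=67/84 ∈ [23/35, 29/35) → index 4
j=6: u_6=79/84 ∈ [29/35, 33/35) → index 5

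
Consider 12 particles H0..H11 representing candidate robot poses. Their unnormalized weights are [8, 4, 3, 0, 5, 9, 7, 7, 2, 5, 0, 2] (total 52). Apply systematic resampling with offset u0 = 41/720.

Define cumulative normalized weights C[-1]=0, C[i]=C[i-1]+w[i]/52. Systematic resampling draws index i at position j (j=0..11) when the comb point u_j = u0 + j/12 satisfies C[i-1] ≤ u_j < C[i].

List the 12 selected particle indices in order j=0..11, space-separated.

C = [2/13, 3/13, 15/52, 15/52, 5/13, 29/52, 9/13, 43/52, 45/52, 25/26, 25/26, 1]
j=0: u_0=41/720 ∈ [0, 2/13) → index 0
j=1: u_1=101/720 ∈ [0, 2/13) → index 0
j=2: u_2=161/720 ∈ [2/13, 3/13) → index 1
j=3: u_3=221/720 ∈ [15/52, 5/13) → index 4
j=4: u_4=281/720 ∈ [5/13, 29/52) → index 5
j=5: u_5=341/720 ∈ [5/13, 29/52) → index 5
j=6: u_6=401/720 ∈ [5/13, 29/52) → index 5
j=7: u_7=461/720 ∈ [29/52, 9/13) → index 6
j=8: u_8=521/720 ∈ [9/13, 43/52) → index 7
j=9: u_9=581/720 ∈ [9/13, 43/52) → index 7
j=10: u_10=641/720 ∈ [45/52, 25/26) → index 9
j=11: u_11=701/720 ∈ [25/26, 1) → index 11

0 0 1 4 5 5 5 6 7 7 9 11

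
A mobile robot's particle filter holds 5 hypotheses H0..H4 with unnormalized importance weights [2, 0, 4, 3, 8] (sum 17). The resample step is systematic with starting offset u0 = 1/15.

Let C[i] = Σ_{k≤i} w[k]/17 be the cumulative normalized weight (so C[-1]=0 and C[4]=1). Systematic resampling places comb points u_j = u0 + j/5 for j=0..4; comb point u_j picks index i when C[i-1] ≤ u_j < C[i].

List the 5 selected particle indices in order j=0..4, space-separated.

0 2 3 4 4

C = [2/17, 2/17, 6/17, 9/17, 1]
j=0: u_0=1/15 ∈ [0, 2/17) → index 0
j=1: u_1=4/15 ∈ [2/17, 6/17) → index 2
j=2: u_2=7/15 ∈ [6/17, 9/17) → index 3
j=3: u_3=2/3 ∈ [9/17, 1) → index 4
j=4: u_4=13/15 ∈ [9/17, 1) → index 4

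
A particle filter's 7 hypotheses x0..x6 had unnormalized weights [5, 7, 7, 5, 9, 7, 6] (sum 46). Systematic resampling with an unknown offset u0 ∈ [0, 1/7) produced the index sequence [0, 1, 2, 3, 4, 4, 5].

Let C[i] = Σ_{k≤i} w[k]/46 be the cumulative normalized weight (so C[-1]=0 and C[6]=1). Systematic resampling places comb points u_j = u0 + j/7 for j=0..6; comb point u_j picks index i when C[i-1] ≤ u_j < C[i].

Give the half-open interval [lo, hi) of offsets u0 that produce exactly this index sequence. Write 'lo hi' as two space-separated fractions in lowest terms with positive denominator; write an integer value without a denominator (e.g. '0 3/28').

C = [5/46, 6/23, 19/46, 12/23, 33/46, 20/23, 1]
j=0 picked index 0: u0 ∈ [0, 5/46)
j=1 picked index 1: u0 ∈ [-11/322, 19/161)
j=2 picked index 2: u0 ∈ [-4/161, 41/322)
j=3 picked index 3: u0 ∈ [-5/322, 15/161)
j=4 picked index 4: u0 ∈ [-8/161, 47/322)
j=5 picked index 4: u0 ∈ [-31/161, 1/322)
j=6 picked index 5: u0 ∈ [-45/322, 2/161)
intersection: [0, 1/322)

0 1/322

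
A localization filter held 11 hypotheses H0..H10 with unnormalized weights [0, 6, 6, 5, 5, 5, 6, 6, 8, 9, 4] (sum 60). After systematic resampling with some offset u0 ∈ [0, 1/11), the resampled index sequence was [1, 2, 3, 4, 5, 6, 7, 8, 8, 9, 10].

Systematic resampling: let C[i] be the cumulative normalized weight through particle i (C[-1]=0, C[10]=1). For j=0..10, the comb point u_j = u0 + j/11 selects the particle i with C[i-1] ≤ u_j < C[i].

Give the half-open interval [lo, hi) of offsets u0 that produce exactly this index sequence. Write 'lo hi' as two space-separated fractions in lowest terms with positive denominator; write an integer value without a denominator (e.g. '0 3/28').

C = [0, 1/10, 1/5, 17/60, 11/30, 9/20, 11/20, 13/20, 47/60, 14/15, 1]
j=0 picked index 1: u0 ∈ [0, 1/10)
j=1 picked index 2: u0 ∈ [1/110, 6/55)
j=2 picked index 3: u0 ∈ [1/55, 67/660)
j=3 picked index 4: u0 ∈ [7/660, 31/330)
j=4 picked index 5: u0 ∈ [1/330, 19/220)
j=5 picked index 6: u0 ∈ [-1/220, 21/220)
j=6 picked index 7: u0 ∈ [1/220, 23/220)
j=7 picked index 8: u0 ∈ [3/220, 97/660)
j=8 picked index 8: u0 ∈ [-17/220, 37/660)
j=9 picked index 9: u0 ∈ [-23/660, 19/165)
j=10 picked index 10: u0 ∈ [4/165, 1/11)
intersection: [4/165, 37/660)

4/165 37/660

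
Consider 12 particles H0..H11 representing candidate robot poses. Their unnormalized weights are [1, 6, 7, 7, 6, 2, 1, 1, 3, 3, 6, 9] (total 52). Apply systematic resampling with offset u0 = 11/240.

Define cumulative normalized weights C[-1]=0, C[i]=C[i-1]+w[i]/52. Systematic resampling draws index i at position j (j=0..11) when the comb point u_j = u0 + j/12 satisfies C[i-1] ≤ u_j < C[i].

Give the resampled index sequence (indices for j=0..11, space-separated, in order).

C = [1/52, 7/52, 7/26, 21/52, 27/52, 29/52, 15/26, 31/52, 17/26, 37/52, 43/52, 1]
j=0: u_0=11/240 ∈ [1/52, 7/52) → index 1
j=1: u_1=31/240 ∈ [1/52, 7/52) → index 1
j=2: u_2=17/80 ∈ [7/52, 7/26) → index 2
j=3: u_3=71/240 ∈ [7/26, 21/52) → index 3
j=4: u_4=91/240 ∈ [7/26, 21/52) → index 3
j=5: u_5=37/80 ∈ [21/52, 27/52) → index 4
j=6: u_6=131/240 ∈ [27/52, 29/52) → index 5
j=7: u_7=151/240 ∈ [31/52, 17/26) → index 8
j=8: u_8=57/80 ∈ [37/52, 43/52) → index 10
j=9: u_9=191/240 ∈ [37/52, 43/52) → index 10
j=10: u_10=211/240 ∈ [43/52, 1) → index 11
j=11: u_11=77/80 ∈ [43/52, 1) → index 11

1 1 2 3 3 4 5 8 10 10 11 11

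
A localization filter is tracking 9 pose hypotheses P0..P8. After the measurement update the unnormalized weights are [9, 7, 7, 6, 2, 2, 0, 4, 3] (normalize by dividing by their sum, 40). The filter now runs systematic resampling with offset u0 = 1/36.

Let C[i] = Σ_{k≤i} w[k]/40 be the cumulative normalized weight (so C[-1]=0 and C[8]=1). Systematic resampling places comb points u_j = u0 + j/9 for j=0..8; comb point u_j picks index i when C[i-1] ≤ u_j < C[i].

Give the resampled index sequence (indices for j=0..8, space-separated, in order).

0 0 1 1 2 3 3 5 7

C = [9/40, 2/5, 23/40, 29/40, 31/40, 33/40, 33/40, 37/40, 1]
j=0: u_0=1/36 ∈ [0, 9/40) → index 0
j=1: u_1=5/36 ∈ [0, 9/40) → index 0
j=2: u_2=1/4 ∈ [9/40, 2/5) → index 1
j=3: u_3=13/36 ∈ [9/40, 2/5) → index 1
j=4: u_4=17/36 ∈ [2/5, 23/40) → index 2
j=5: u_5=7/12 ∈ [23/40, 29/40) → index 3
j=6: u_6=25/36 ∈ [23/40, 29/40) → index 3
j=7: u_7=29/36 ∈ [31/40, 33/40) → index 5
j=8: u_8=11/12 ∈ [33/40, 37/40) → index 7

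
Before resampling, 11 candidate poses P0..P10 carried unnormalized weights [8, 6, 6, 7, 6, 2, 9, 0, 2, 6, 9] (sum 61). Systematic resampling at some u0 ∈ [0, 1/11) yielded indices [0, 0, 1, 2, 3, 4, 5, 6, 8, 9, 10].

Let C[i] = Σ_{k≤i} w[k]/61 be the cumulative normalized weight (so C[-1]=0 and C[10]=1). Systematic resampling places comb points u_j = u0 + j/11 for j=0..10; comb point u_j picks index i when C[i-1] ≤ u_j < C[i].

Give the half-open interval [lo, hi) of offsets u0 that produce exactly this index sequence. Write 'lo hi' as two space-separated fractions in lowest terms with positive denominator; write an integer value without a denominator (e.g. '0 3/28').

0 18/671

C = [8/61, 14/61, 20/61, 27/61, 33/61, 35/61, 44/61, 44/61, 46/61, 52/61, 1]
j=0 picked index 0: u0 ∈ [0, 8/61)
j=1 picked index 0: u0 ∈ [-1/11, 27/671)
j=2 picked index 1: u0 ∈ [-34/671, 32/671)
j=3 picked index 2: u0 ∈ [-29/671, 37/671)
j=4 picked index 3: u0 ∈ [-24/671, 53/671)
j=5 picked index 4: u0 ∈ [-8/671, 58/671)
j=6 picked index 5: u0 ∈ [-3/671, 19/671)
j=7 picked index 6: u0 ∈ [-42/671, 57/671)
j=8 picked index 8: u0 ∈ [-4/671, 18/671)
j=9 picked index 9: u0 ∈ [-43/671, 23/671)
j=10 picked index 10: u0 ∈ [-38/671, 1/11)
intersection: [0, 18/671)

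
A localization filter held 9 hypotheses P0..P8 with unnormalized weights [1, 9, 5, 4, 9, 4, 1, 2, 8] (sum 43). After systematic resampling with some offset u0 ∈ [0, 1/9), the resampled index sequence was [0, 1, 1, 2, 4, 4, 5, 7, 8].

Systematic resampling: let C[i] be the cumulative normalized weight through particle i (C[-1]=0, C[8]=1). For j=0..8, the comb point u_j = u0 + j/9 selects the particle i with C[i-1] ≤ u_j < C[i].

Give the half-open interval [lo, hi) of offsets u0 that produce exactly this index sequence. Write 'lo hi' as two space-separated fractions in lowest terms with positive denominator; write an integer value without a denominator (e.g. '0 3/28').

0 4/387

C = [1/43, 10/43, 15/43, 19/43, 28/43, 32/43, 33/43, 35/43, 1]
j=0 picked index 0: u0 ∈ [0, 1/43)
j=1 picked index 1: u0 ∈ [-34/387, 47/387)
j=2 picked index 1: u0 ∈ [-77/387, 4/387)
j=3 picked index 2: u0 ∈ [-13/129, 2/129)
j=4 picked index 4: u0 ∈ [-1/387, 80/387)
j=5 picked index 4: u0 ∈ [-44/387, 37/387)
j=6 picked index 5: u0 ∈ [-2/129, 10/129)
j=7 picked index 7: u0 ∈ [-4/387, 14/387)
j=8 picked index 8: u0 ∈ [-29/387, 1/9)
intersection: [0, 4/387)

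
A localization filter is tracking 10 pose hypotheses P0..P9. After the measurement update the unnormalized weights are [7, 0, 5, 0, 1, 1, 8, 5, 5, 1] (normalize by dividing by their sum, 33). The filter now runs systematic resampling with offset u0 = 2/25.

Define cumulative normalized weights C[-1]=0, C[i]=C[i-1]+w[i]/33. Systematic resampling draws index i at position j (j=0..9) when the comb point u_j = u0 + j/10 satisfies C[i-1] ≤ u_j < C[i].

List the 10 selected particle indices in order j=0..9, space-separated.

C = [7/33, 7/33, 4/11, 4/11, 13/33, 14/33, 2/3, 9/11, 32/33, 1]
j=0: u_0=2/25 ∈ [0, 7/33) → index 0
j=1: u_1=9/50 ∈ [0, 7/33) → index 0
j=2: u_2=7/25 ∈ [7/33, 4/11) → index 2
j=3: u_3=19/50 ∈ [4/11, 13/33) → index 4
j=4: u_4=12/25 ∈ [14/33, 2/3) → index 6
j=5: u_5=29/50 ∈ [14/33, 2/3) → index 6
j=6: u_6=17/25 ∈ [2/3, 9/11) → index 7
j=7: u_7=39/50 ∈ [2/3, 9/11) → index 7
j=8: u_8=22/25 ∈ [9/11, 32/33) → index 8
j=9: u_9=49/50 ∈ [32/33, 1) → index 9

0 0 2 4 6 6 7 7 8 9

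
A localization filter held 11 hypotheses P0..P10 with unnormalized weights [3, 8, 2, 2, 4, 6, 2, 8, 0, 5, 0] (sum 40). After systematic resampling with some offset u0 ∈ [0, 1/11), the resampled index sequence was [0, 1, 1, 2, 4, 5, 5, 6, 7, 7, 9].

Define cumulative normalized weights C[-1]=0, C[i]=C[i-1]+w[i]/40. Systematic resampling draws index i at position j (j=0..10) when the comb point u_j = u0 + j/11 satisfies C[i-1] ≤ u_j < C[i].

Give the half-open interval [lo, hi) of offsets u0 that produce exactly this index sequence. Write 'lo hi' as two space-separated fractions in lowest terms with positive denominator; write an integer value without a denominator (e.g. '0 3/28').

9/440 17/440

C = [3/40, 11/40, 13/40, 3/8, 19/40, 5/8, 27/40, 7/8, 7/8, 1, 1]
j=0 picked index 0: u0 ∈ [0, 3/40)
j=1 picked index 1: u0 ∈ [-7/440, 81/440)
j=2 picked index 1: u0 ∈ [-47/440, 41/440)
j=3 picked index 2: u0 ∈ [1/440, 23/440)
j=4 picked index 4: u0 ∈ [1/88, 49/440)
j=5 picked index 5: u0 ∈ [9/440, 15/88)
j=6 picked index 5: u0 ∈ [-31/440, 7/88)
j=7 picked index 6: u0 ∈ [-1/88, 17/440)
j=8 picked index 7: u0 ∈ [-23/440, 13/88)
j=9 picked index 7: u0 ∈ [-63/440, 5/88)
j=10 picked index 9: u0 ∈ [-3/88, 1/11)
intersection: [9/440, 17/440)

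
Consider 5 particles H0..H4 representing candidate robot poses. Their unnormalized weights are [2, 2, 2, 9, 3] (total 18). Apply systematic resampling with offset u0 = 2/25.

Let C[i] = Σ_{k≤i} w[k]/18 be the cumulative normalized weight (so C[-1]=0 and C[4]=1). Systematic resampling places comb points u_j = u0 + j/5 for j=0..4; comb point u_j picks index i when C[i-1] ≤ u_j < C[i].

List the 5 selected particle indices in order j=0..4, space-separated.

C = [1/9, 2/9, 1/3, 5/6, 1]
j=0: u_0=2/25 ∈ [0, 1/9) → index 0
j=1: u_1=7/25 ∈ [2/9, 1/3) → index 2
j=2: u_2=12/25 ∈ [1/3, 5/6) → index 3
j=3: u_3=17/25 ∈ [1/3, 5/6) → index 3
j=4: u_4=22/25 ∈ [5/6, 1) → index 4

0 2 3 3 4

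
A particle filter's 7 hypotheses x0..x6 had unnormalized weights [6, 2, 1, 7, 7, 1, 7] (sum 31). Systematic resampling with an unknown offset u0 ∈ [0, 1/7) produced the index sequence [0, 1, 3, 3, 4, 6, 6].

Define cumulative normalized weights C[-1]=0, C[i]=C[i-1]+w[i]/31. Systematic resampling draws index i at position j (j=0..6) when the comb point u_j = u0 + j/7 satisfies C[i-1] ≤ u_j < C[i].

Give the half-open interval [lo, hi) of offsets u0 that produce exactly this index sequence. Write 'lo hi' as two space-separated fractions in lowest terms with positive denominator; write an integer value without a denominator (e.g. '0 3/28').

C = [6/31, 8/31, 9/31, 16/31, 23/31, 24/31, 1]
j=0 picked index 0: u0 ∈ [0, 6/31)
j=1 picked index 1: u0 ∈ [11/217, 25/217)
j=2 picked index 3: u0 ∈ [1/217, 50/217)
j=3 picked index 3: u0 ∈ [-30/217, 19/217)
j=4 picked index 4: u0 ∈ [-12/217, 37/217)
j=5 picked index 6: u0 ∈ [13/217, 2/7)
j=6 picked index 6: u0 ∈ [-18/217, 1/7)
intersection: [13/217, 19/217)

13/217 19/217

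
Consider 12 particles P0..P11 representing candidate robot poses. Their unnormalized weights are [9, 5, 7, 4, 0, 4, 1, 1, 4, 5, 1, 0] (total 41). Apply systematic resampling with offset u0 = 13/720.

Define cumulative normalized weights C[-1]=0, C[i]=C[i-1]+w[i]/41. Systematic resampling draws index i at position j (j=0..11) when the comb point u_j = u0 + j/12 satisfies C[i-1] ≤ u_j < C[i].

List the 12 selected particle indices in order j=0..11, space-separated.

0 0 0 1 2 2 3 3 5 8 8 9

C = [9/41, 14/41, 21/41, 25/41, 25/41, 29/41, 30/41, 31/41, 35/41, 40/41, 1, 1]
j=0: u_0=13/720 ∈ [0, 9/41) → index 0
j=1: u_1=73/720 ∈ [0, 9/41) → index 0
j=2: u_2=133/720 ∈ [0, 9/41) → index 0
j=3: u_3=193/720 ∈ [9/41, 14/41) → index 1
j=4: u_4=253/720 ∈ [14/41, 21/41) → index 2
j=5: u_5=313/720 ∈ [14/41, 21/41) → index 2
j=6: u_6=373/720 ∈ [21/41, 25/41) → index 3
j=7: u_7=433/720 ∈ [21/41, 25/41) → index 3
j=8: u_8=493/720 ∈ [25/41, 29/41) → index 5
j=9: u_9=553/720 ∈ [31/41, 35/41) → index 8
j=10: u_10=613/720 ∈ [31/41, 35/41) → index 8
j=11: u_11=673/720 ∈ [35/41, 40/41) → index 9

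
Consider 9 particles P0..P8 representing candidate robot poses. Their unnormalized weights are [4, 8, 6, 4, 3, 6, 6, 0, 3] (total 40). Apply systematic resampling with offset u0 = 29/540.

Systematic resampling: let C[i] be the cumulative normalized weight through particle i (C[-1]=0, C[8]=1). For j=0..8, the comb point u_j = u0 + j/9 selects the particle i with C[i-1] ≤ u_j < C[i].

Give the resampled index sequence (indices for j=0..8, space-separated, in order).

0 1 1 2 3 4 5 6 8

C = [1/10, 3/10, 9/20, 11/20, 5/8, 31/40, 37/40, 37/40, 1]
j=0: u_0=29/540 ∈ [0, 1/10) → index 0
j=1: u_1=89/540 ∈ [1/10, 3/10) → index 1
j=2: u_2=149/540 ∈ [1/10, 3/10) → index 1
j=3: u_3=209/540 ∈ [3/10, 9/20) → index 2
j=4: u_4=269/540 ∈ [9/20, 11/20) → index 3
j=5: u_5=329/540 ∈ [11/20, 5/8) → index 4
j=6: u_6=389/540 ∈ [5/8, 31/40) → index 5
j=7: u_7=449/540 ∈ [31/40, 37/40) → index 6
j=8: u_8=509/540 ∈ [37/40, 1) → index 8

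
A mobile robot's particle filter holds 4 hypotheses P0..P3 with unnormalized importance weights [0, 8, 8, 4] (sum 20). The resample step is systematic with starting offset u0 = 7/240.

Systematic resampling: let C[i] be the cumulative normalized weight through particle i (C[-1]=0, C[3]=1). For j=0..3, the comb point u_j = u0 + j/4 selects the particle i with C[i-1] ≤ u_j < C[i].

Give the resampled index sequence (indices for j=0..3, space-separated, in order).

C = [0, 2/5, 4/5, 1]
j=0: u_0=7/240 ∈ [0, 2/5) → index 1
j=1: u_1=67/240 ∈ [0, 2/5) → index 1
j=2: u_2=127/240 ∈ [2/5, 4/5) → index 2
j=3: u_3=187/240 ∈ [2/5, 4/5) → index 2

1 1 2 2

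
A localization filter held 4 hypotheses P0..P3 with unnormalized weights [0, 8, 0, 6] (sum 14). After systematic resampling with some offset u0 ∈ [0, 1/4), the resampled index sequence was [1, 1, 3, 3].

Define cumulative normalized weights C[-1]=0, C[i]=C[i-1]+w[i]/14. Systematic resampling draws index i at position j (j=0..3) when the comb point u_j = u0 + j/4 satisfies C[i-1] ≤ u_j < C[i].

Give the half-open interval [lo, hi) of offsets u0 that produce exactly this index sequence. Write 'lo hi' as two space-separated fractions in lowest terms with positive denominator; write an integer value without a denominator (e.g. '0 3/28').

C = [0, 4/7, 4/7, 1]
j=0 picked index 1: u0 ∈ [0, 4/7)
j=1 picked index 1: u0 ∈ [-1/4, 9/28)
j=2 picked index 3: u0 ∈ [1/14, 1/2)
j=3 picked index 3: u0 ∈ [-5/28, 1/4)
intersection: [1/14, 1/4)

1/14 1/4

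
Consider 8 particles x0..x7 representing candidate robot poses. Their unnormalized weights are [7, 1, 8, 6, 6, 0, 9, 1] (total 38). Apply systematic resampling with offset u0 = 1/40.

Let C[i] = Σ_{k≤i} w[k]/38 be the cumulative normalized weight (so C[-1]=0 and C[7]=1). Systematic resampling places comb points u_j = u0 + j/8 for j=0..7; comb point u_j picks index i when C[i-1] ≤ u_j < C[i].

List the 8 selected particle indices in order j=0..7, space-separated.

C = [7/38, 4/19, 8/19, 11/19, 14/19, 14/19, 37/38, 1]
j=0: u_0=1/40 ∈ [0, 7/38) → index 0
j=1: u_1=3/20 ∈ [0, 7/38) → index 0
j=2: u_2=11/40 ∈ [4/19, 8/19) → index 2
j=3: u_3=2/5 ∈ [4/19, 8/19) → index 2
j=4: u_4=21/40 ∈ [8/19, 11/19) → index 3
j=5: u_5=13/20 ∈ [11/19, 14/19) → index 4
j=6: u_6=31/40 ∈ [14/19, 37/38) → index 6
j=7: u_7=9/10 ∈ [14/19, 37/38) → index 6

0 0 2 2 3 4 6 6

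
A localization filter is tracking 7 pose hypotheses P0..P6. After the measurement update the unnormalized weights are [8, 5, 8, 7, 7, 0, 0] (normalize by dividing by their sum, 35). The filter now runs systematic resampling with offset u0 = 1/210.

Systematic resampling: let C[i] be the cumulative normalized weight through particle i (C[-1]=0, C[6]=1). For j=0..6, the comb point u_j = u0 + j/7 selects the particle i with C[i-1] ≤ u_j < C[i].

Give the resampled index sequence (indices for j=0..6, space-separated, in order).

C = [8/35, 13/35, 3/5, 4/5, 1, 1, 1]
j=0: u_0=1/210 ∈ [0, 8/35) → index 0
j=1: u_1=31/210 ∈ [0, 8/35) → index 0
j=2: u_2=61/210 ∈ [8/35, 13/35) → index 1
j=3: u_3=13/30 ∈ [13/35, 3/5) → index 2
j=4: u_4=121/210 ∈ [13/35, 3/5) → index 2
j=5: u_5=151/210 ∈ [3/5, 4/5) → index 3
j=6: u_6=181/210 ∈ [4/5, 1) → index 4

0 0 1 2 2 3 4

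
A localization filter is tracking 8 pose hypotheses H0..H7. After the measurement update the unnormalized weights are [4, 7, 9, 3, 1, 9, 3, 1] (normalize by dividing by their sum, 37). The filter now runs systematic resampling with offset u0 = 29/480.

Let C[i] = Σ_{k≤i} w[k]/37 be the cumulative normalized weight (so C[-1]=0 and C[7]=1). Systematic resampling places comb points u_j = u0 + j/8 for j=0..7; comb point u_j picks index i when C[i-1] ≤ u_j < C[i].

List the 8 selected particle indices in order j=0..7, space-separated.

0 1 2 2 3 5 5 6

C = [4/37, 11/37, 20/37, 23/37, 24/37, 33/37, 36/37, 1]
j=0: u_0=29/480 ∈ [0, 4/37) → index 0
j=1: u_1=89/480 ∈ [4/37, 11/37) → index 1
j=2: u_2=149/480 ∈ [11/37, 20/37) → index 2
j=3: u_3=209/480 ∈ [11/37, 20/37) → index 2
j=4: u_4=269/480 ∈ [20/37, 23/37) → index 3
j=5: u_5=329/480 ∈ [24/37, 33/37) → index 5
j=6: u_6=389/480 ∈ [24/37, 33/37) → index 5
j=7: u_7=449/480 ∈ [33/37, 36/37) → index 6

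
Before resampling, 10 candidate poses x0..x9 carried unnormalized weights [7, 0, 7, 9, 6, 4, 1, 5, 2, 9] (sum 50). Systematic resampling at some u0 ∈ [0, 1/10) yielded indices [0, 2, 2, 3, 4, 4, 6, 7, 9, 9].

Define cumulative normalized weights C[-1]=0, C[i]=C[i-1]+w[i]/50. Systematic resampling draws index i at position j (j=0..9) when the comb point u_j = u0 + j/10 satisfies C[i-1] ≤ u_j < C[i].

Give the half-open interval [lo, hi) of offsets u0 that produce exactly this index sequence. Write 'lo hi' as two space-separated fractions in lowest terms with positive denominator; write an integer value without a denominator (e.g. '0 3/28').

C = [7/50, 7/50, 7/25, 23/50, 29/50, 33/50, 17/25, 39/50, 41/50, 1]
j=0 picked index 0: u0 ∈ [0, 7/50)
j=1 picked index 2: u0 ∈ [1/25, 9/50)
j=2 picked index 2: u0 ∈ [-3/50, 2/25)
j=3 picked index 3: u0 ∈ [-1/50, 4/25)
j=4 picked index 4: u0 ∈ [3/50, 9/50)
j=5 picked index 4: u0 ∈ [-1/25, 2/25)
j=6 picked index 6: u0 ∈ [3/50, 2/25)
j=7 picked index 7: u0 ∈ [-1/50, 2/25)
j=8 picked index 9: u0 ∈ [1/50, 1/5)
j=9 picked index 9: u0 ∈ [-2/25, 1/10)
intersection: [3/50, 2/25)

3/50 2/25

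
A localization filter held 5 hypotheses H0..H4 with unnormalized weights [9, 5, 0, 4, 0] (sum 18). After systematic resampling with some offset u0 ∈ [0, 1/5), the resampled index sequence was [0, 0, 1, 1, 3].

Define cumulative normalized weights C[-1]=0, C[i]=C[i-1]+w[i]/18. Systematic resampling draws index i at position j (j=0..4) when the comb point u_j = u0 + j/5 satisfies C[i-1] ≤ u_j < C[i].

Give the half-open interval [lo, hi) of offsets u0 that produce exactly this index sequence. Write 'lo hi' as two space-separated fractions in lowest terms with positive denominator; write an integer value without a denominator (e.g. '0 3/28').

C = [1/2, 7/9, 7/9, 1, 1]
j=0 picked index 0: u0 ∈ [0, 1/2)
j=1 picked index 0: u0 ∈ [-1/5, 3/10)
j=2 picked index 1: u0 ∈ [1/10, 17/45)
j=3 picked index 1: u0 ∈ [-1/10, 8/45)
j=4 picked index 3: u0 ∈ [-1/45, 1/5)
intersection: [1/10, 8/45)

1/10 8/45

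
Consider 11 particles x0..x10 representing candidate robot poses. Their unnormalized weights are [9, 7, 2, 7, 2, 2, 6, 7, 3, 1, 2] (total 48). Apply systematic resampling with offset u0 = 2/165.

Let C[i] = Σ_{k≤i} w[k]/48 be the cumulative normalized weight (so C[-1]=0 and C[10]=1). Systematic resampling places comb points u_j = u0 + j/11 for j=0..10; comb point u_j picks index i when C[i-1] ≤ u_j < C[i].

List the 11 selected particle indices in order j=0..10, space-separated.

0 0 1 1 3 3 4 6 7 7 8

C = [3/16, 1/3, 3/8, 25/48, 9/16, 29/48, 35/48, 7/8, 15/16, 23/24, 1]
j=0: u_0=2/165 ∈ [0, 3/16) → index 0
j=1: u_1=17/165 ∈ [0, 3/16) → index 0
j=2: u_2=32/165 ∈ [3/16, 1/3) → index 1
j=3: u_3=47/165 ∈ [3/16, 1/3) → index 1
j=4: u_4=62/165 ∈ [3/8, 25/48) → index 3
j=5: u_5=7/15 ∈ [3/8, 25/48) → index 3
j=6: u_6=92/165 ∈ [25/48, 9/16) → index 4
j=7: u_7=107/165 ∈ [29/48, 35/48) → index 6
j=8: u_8=122/165 ∈ [35/48, 7/8) → index 7
j=9: u_9=137/165 ∈ [35/48, 7/8) → index 7
j=10: u_10=152/165 ∈ [7/8, 15/16) → index 8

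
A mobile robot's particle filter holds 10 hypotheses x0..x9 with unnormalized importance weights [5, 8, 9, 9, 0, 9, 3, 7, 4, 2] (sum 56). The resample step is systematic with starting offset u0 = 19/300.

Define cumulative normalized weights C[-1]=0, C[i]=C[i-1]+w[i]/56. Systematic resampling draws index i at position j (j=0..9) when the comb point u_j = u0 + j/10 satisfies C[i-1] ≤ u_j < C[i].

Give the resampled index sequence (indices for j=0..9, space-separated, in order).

0 1 2 2 3 5 5 6 7 8

C = [5/56, 13/56, 11/28, 31/56, 31/56, 5/7, 43/56, 25/28, 27/28, 1]
j=0: u_0=19/300 ∈ [0, 5/56) → index 0
j=1: u_1=49/300 ∈ [5/56, 13/56) → index 1
j=2: u_2=79/300 ∈ [13/56, 11/28) → index 2
j=3: u_3=109/300 ∈ [13/56, 11/28) → index 2
j=4: u_4=139/300 ∈ [11/28, 31/56) → index 3
j=5: u_5=169/300 ∈ [31/56, 5/7) → index 5
j=6: u_6=199/300 ∈ [31/56, 5/7) → index 5
j=7: u_7=229/300 ∈ [5/7, 43/56) → index 6
j=8: u_8=259/300 ∈ [43/56, 25/28) → index 7
j=9: u_9=289/300 ∈ [25/28, 27/28) → index 8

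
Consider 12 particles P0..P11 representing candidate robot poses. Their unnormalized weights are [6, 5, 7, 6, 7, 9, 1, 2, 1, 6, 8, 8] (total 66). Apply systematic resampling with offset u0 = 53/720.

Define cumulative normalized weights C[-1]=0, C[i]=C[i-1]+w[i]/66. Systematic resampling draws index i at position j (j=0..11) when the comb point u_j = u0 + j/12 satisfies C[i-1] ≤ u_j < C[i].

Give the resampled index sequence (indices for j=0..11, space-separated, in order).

0 1 2 3 4 5 5 8 9 10 11 11

C = [1/11, 1/6, 3/11, 4/11, 31/66, 20/33, 41/66, 43/66, 2/3, 25/33, 29/33, 1]
j=0: u_0=53/720 ∈ [0, 1/11) → index 0
j=1: u_1=113/720 ∈ [1/11, 1/6) → index 1
j=2: u_2=173/720 ∈ [1/6, 3/11) → index 2
j=3: u_3=233/720 ∈ [3/11, 4/11) → index 3
j=4: u_4=293/720 ∈ [4/11, 31/66) → index 4
j=5: u_5=353/720 ∈ [31/66, 20/33) → index 5
j=6: u_6=413/720 ∈ [31/66, 20/33) → index 5
j=7: u_7=473/720 ∈ [43/66, 2/3) → index 8
j=8: u_8=533/720 ∈ [2/3, 25/33) → index 9
j=9: u_9=593/720 ∈ [25/33, 29/33) → index 10
j=10: u_10=653/720 ∈ [29/33, 1) → index 11
j=11: u_11=713/720 ∈ [29/33, 1) → index 11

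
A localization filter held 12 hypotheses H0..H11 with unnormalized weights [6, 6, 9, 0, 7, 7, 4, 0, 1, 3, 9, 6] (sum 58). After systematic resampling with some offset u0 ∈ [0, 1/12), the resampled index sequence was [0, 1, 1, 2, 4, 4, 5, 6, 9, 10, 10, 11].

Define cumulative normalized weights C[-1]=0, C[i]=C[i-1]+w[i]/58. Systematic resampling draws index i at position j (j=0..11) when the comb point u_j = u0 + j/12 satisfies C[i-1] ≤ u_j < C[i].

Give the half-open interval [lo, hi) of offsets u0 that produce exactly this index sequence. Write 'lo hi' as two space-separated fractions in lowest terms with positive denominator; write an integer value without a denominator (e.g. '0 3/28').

5/174 7/174

C = [3/29, 6/29, 21/58, 21/58, 14/29, 35/58, 39/58, 39/58, 20/29, 43/58, 26/29, 1]
j=0 picked index 0: u0 ∈ [0, 3/29)
j=1 picked index 1: u0 ∈ [7/348, 43/348)
j=2 picked index 1: u0 ∈ [-11/174, 7/174)
j=3 picked index 2: u0 ∈ [-5/116, 13/116)
j=4 picked index 4: u0 ∈ [5/174, 13/87)
j=5 picked index 4: u0 ∈ [-19/348, 23/348)
j=6 picked index 5: u0 ∈ [-1/58, 3/29)
j=7 picked index 6: u0 ∈ [7/348, 31/348)
j=8 picked index 9: u0 ∈ [2/87, 13/174)
j=9 picked index 10: u0 ∈ [-1/116, 17/116)
j=10 picked index 10: u0 ∈ [-8/87, 11/174)
j=11 picked index 11: u0 ∈ [-7/348, 1/12)
intersection: [5/174, 7/174)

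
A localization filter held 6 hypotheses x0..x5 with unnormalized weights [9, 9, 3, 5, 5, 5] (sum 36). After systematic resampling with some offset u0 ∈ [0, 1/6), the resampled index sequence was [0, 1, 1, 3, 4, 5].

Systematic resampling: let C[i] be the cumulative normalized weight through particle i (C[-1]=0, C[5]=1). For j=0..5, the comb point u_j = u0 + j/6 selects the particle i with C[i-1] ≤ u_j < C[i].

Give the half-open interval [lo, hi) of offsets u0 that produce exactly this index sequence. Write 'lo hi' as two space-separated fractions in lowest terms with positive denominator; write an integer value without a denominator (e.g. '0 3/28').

C = [1/4, 1/2, 7/12, 13/18, 31/36, 1]
j=0 picked index 0: u0 ∈ [0, 1/4)
j=1 picked index 1: u0 ∈ [1/12, 1/3)
j=2 picked index 1: u0 ∈ [-1/12, 1/6)
j=3 picked index 3: u0 ∈ [1/12, 2/9)
j=4 picked index 4: u0 ∈ [1/18, 7/36)
j=5 picked index 5: u0 ∈ [1/36, 1/6)
intersection: [1/12, 1/6)

1/12 1/6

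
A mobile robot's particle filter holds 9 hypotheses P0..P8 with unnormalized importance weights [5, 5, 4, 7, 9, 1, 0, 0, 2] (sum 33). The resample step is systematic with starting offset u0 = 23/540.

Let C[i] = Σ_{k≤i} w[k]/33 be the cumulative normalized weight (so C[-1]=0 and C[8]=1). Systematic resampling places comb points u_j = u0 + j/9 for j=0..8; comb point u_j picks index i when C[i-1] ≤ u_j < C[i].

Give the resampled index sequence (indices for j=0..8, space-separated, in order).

0 1 1 2 3 3 4 4 5

C = [5/33, 10/33, 14/33, 7/11, 10/11, 31/33, 31/33, 31/33, 1]
j=0: u_0=23/540 ∈ [0, 5/33) → index 0
j=1: u_1=83/540 ∈ [5/33, 10/33) → index 1
j=2: u_2=143/540 ∈ [5/33, 10/33) → index 1
j=3: u_3=203/540 ∈ [10/33, 14/33) → index 2
j=4: u_4=263/540 ∈ [14/33, 7/11) → index 3
j=5: u_5=323/540 ∈ [14/33, 7/11) → index 3
j=6: u_6=383/540 ∈ [7/11, 10/11) → index 4
j=7: u_7=443/540 ∈ [7/11, 10/11) → index 4
j=8: u_8=503/540 ∈ [10/11, 31/33) → index 5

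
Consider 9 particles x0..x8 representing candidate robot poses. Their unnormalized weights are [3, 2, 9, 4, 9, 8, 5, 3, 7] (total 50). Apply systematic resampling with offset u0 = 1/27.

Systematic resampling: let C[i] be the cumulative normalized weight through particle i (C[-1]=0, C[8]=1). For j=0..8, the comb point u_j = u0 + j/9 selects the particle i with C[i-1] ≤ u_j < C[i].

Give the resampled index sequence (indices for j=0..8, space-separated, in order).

C = [3/50, 1/10, 7/25, 9/25, 27/50, 7/10, 4/5, 43/50, 1]
j=0: u_0=1/27 ∈ [0, 3/50) → index 0
j=1: u_1=4/27 ∈ [1/10, 7/25) → index 2
j=2: u_2=7/27 ∈ [1/10, 7/25) → index 2
j=3: u_3=10/27 ∈ [9/25, 27/50) → index 4
j=4: u_4=13/27 ∈ [9/25, 27/50) → index 4
j=5: u_5=16/27 ∈ [27/50, 7/10) → index 5
j=6: u_6=19/27 ∈ [7/10, 4/5) → index 6
j=7: u_7=22/27 ∈ [4/5, 43/50) → index 7
j=8: u_8=25/27 ∈ [43/50, 1) → index 8

0 2 2 4 4 5 6 7 8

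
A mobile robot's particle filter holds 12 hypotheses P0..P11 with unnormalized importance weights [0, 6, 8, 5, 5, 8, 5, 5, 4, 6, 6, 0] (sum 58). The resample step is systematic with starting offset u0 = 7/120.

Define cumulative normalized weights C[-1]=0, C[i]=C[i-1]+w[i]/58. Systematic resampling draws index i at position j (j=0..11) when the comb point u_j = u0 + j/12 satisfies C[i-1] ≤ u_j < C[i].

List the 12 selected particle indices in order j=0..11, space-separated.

C = [0, 3/29, 7/29, 19/58, 12/29, 16/29, 37/58, 21/29, 23/29, 26/29, 1, 1]
j=0: u_0=7/120 ∈ [0, 3/29) → index 1
j=1: u_1=17/120 ∈ [3/29, 7/29) → index 2
j=2: u_2=9/40 ∈ [3/29, 7/29) → index 2
j=3: u_3=37/120 ∈ [7/29, 19/58) → index 3
j=4: u_4=47/120 ∈ [19/58, 12/29) → index 4
j=5: u_5=19/40 ∈ [12/29, 16/29) → index 5
j=6: u_6=67/120 ∈ [16/29, 37/58) → index 6
j=7: u_7=77/120 ∈ [37/58, 21/29) → index 7
j=8: u_8=29/40 ∈ [21/29, 23/29) → index 8
j=9: u_9=97/120 ∈ [23/29, 26/29) → index 9
j=10: u_10=107/120 ∈ [23/29, 26/29) → index 9
j=11: u_11=39/40 ∈ [26/29, 1) → index 10

1 2 2 3 4 5 6 7 8 9 9 10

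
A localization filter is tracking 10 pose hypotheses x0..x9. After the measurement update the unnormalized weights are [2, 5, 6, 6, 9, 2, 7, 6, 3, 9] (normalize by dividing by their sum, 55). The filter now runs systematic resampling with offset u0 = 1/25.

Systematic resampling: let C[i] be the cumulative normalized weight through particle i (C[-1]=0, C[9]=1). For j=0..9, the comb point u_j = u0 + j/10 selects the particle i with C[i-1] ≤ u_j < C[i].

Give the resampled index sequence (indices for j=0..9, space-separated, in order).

C = [2/55, 7/55, 13/55, 19/55, 28/55, 6/11, 37/55, 43/55, 46/55, 1]
j=0: u_0=1/25 ∈ [2/55, 7/55) → index 1
j=1: u_1=7/50 ∈ [7/55, 13/55) → index 2
j=2: u_2=6/25 ∈ [13/55, 19/55) → index 3
j=3: u_3=17/50 ∈ [13/55, 19/55) → index 3
j=4: u_4=11/25 ∈ [19/55, 28/55) → index 4
j=5: u_5=27/50 ∈ [28/55, 6/11) → index 5
j=6: u_6=16/25 ∈ [6/11, 37/55) → index 6
j=7: u_7=37/50 ∈ [37/55, 43/55) → index 7
j=8: u_8=21/25 ∈ [46/55, 1) → index 9
j=9: u_9=47/50 ∈ [46/55, 1) → index 9

1 2 3 3 4 5 6 7 9 9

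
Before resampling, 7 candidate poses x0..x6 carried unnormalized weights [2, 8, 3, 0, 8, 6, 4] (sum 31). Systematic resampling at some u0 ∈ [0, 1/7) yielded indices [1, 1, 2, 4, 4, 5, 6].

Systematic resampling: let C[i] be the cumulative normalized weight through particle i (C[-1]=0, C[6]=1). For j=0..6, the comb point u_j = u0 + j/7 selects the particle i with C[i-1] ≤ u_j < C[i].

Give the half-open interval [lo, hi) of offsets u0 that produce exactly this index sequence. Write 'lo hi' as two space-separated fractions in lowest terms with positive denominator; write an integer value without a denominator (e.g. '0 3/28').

C = [2/31, 10/31, 13/31, 13/31, 21/31, 27/31, 1]
j=0 picked index 1: u0 ∈ [2/31, 10/31)
j=1 picked index 1: u0 ∈ [-17/217, 39/217)
j=2 picked index 2: u0 ∈ [8/217, 29/217)
j=3 picked index 4: u0 ∈ [-2/217, 54/217)
j=4 picked index 4: u0 ∈ [-33/217, 23/217)
j=5 picked index 5: u0 ∈ [-8/217, 34/217)
j=6 picked index 6: u0 ∈ [3/217, 1/7)
intersection: [2/31, 23/217)

2/31 23/217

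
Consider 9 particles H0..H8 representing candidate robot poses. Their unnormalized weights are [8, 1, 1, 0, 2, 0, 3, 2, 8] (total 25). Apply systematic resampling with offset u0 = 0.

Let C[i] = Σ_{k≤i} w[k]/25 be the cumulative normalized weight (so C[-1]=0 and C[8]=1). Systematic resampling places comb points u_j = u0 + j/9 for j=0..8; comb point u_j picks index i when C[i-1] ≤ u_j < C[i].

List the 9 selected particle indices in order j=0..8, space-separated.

C = [8/25, 9/25, 2/5, 2/5, 12/25, 12/25, 3/5, 17/25, 1]
j=0: u_0=0 ∈ [0, 8/25) → index 0
j=1: u_1=1/9 ∈ [0, 8/25) → index 0
j=2: u_2=2/9 ∈ [0, 8/25) → index 0
j=3: u_3=1/3 ∈ [8/25, 9/25) → index 1
j=4: u_4=4/9 ∈ [2/5, 12/25) → index 4
j=5: u_5=5/9 ∈ [12/25, 3/5) → index 6
j=6: u_6=2/3 ∈ [3/5, 17/25) → index 7
j=7: u_7=7/9 ∈ [17/25, 1) → index 8
j=8: u_8=8/9 ∈ [17/25, 1) → index 8

0 0 0 1 4 6 7 8 8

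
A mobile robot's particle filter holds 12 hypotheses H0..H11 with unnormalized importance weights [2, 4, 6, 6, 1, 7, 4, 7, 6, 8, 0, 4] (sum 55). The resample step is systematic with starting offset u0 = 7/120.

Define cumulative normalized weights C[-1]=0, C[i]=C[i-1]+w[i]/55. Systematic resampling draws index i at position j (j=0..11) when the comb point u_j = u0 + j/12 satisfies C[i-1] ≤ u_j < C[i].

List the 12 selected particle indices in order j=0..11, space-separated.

C = [2/55, 6/55, 12/55, 18/55, 19/55, 26/55, 6/11, 37/55, 43/55, 51/55, 51/55, 1]
j=0: u_0=7/120 ∈ [2/55, 6/55) → index 1
j=1: u_1=17/120 ∈ [6/55, 12/55) → index 2
j=2: u_2=9/40 ∈ [12/55, 18/55) → index 3
j=3: u_3=37/120 ∈ [12/55, 18/55) → index 3
j=4: u_4=47/120 ∈ [19/55, 26/55) → index 5
j=5: u_5=19/40 ∈ [26/55, 6/11) → index 6
j=6: u_6=67/120 ∈ [6/11, 37/55) → index 7
j=7: u_7=77/120 ∈ [6/11, 37/55) → index 7
j=8: u_8=29/40 ∈ [37/55, 43/55) → index 8
j=9: u_9=97/120 ∈ [43/55, 51/55) → index 9
j=10: u_10=107/120 ∈ [43/55, 51/55) → index 9
j=11: u_11=39/40 ∈ [51/55, 1) → index 11

1 2 3 3 5 6 7 7 8 9 9 11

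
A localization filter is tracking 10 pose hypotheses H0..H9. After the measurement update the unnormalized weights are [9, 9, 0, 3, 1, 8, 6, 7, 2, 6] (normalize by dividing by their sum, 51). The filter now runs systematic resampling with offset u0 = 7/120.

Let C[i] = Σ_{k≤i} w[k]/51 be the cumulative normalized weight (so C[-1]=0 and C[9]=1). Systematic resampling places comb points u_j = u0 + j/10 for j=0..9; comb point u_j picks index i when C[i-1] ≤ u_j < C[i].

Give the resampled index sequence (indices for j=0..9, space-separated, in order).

C = [3/17, 6/17, 6/17, 7/17, 22/51, 10/17, 12/17, 43/51, 15/17, 1]
j=0: u_0=7/120 ∈ [0, 3/17) → index 0
j=1: u_1=19/120 ∈ [0, 3/17) → index 0
j=2: u_2=31/120 ∈ [3/17, 6/17) → index 1
j=3: u_3=43/120 ∈ [6/17, 7/17) → index 3
j=4: u_4=11/24 ∈ [22/51, 10/17) → index 5
j=5: u_5=67/120 ∈ [22/51, 10/17) → index 5
j=6: u_6=79/120 ∈ [10/17, 12/17) → index 6
j=7: u_7=91/120 ∈ [12/17, 43/51) → index 7
j=8: u_8=103/120 ∈ [43/51, 15/17) → index 8
j=9: u_9=23/24 ∈ [15/17, 1) → index 9

0 0 1 3 5 5 6 7 8 9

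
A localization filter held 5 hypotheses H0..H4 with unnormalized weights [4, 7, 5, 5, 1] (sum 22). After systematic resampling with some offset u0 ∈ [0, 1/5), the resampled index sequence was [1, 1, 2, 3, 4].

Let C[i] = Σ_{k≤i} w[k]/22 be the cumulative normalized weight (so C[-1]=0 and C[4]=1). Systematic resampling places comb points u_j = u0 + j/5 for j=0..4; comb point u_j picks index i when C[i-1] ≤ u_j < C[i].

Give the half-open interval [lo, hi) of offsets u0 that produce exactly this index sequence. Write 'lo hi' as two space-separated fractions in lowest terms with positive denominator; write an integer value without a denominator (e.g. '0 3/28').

C = [2/11, 1/2, 8/11, 21/22, 1]
j=0 picked index 1: u0 ∈ [2/11, 1/2)
j=1 picked index 1: u0 ∈ [-1/55, 3/10)
j=2 picked index 2: u0 ∈ [1/10, 18/55)
j=3 picked index 3: u0 ∈ [7/55, 39/110)
j=4 picked index 4: u0 ∈ [17/110, 1/5)
intersection: [2/11, 1/5)

2/11 1/5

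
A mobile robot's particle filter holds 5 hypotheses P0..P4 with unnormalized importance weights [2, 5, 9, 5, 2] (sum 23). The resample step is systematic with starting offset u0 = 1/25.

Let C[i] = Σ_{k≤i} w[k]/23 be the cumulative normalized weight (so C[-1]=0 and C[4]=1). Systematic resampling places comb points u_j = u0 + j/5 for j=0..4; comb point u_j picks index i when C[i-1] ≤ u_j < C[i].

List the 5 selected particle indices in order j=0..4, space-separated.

0 1 2 2 3

C = [2/23, 7/23, 16/23, 21/23, 1]
j=0: u_0=1/25 ∈ [0, 2/23) → index 0
j=1: u_1=6/25 ∈ [2/23, 7/23) → index 1
j=2: u_2=11/25 ∈ [7/23, 16/23) → index 2
j=3: u_3=16/25 ∈ [7/23, 16/23) → index 2
j=4: u_4=21/25 ∈ [16/23, 21/23) → index 3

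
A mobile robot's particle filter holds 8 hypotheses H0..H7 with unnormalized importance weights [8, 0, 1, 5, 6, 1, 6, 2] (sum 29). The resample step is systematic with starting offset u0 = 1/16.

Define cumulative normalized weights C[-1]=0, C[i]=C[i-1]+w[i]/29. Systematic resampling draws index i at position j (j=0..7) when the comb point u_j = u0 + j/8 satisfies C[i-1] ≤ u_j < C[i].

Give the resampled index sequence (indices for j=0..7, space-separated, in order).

C = [8/29, 8/29, 9/29, 14/29, 20/29, 21/29, 27/29, 1]
j=0: u_0=1/16 ∈ [0, 8/29) → index 0
j=1: u_1=3/16 ∈ [0, 8/29) → index 0
j=2: u_2=5/16 ∈ [9/29, 14/29) → index 3
j=3: u_3=7/16 ∈ [9/29, 14/29) → index 3
j=4: u_4=9/16 ∈ [14/29, 20/29) → index 4
j=5: u_5=11/16 ∈ [14/29, 20/29) → index 4
j=6: u_6=13/16 ∈ [21/29, 27/29) → index 6
j=7: u_7=15/16 ∈ [27/29, 1) → index 7

0 0 3 3 4 4 6 7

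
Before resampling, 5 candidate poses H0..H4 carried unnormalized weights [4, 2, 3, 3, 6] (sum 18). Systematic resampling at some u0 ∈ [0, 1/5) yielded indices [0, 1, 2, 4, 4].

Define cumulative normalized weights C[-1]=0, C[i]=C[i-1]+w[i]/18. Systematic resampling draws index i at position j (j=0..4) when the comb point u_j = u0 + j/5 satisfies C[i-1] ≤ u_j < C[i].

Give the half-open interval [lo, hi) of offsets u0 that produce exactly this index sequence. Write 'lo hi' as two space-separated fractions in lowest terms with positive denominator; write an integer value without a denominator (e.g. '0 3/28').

1/15 1/10

C = [2/9, 1/3, 1/2, 2/3, 1]
j=0 picked index 0: u0 ∈ [0, 2/9)
j=1 picked index 1: u0 ∈ [1/45, 2/15)
j=2 picked index 2: u0 ∈ [-1/15, 1/10)
j=3 picked index 4: u0 ∈ [1/15, 2/5)
j=4 picked index 4: u0 ∈ [-2/15, 1/5)
intersection: [1/15, 1/10)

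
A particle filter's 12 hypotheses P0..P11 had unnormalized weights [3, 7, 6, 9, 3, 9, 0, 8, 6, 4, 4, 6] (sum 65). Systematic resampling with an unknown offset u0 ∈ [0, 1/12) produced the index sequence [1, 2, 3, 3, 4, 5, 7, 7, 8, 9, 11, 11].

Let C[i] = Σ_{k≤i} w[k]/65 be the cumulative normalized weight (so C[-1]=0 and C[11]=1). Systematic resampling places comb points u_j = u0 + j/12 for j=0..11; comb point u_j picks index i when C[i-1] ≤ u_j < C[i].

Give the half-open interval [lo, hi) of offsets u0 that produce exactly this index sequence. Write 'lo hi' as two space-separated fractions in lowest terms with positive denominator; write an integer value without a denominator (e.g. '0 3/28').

31/390 1/12

C = [3/65, 2/13, 16/65, 5/13, 28/65, 37/65, 37/65, 9/13, 51/65, 11/13, 59/65, 1]
j=0 picked index 1: u0 ∈ [3/65, 2/13)
j=1 picked index 2: u0 ∈ [11/156, 127/780)
j=2 picked index 3: u0 ∈ [31/390, 17/78)
j=3 picked index 3: u0 ∈ [-1/260, 7/52)
j=4 picked index 4: u0 ∈ [2/39, 19/195)
j=5 picked index 5: u0 ∈ [11/780, 119/780)
j=6 picked index 7: u0 ∈ [9/130, 5/26)
j=7 picked index 7: u0 ∈ [-11/780, 17/156)
j=8 picked index 8: u0 ∈ [1/39, 23/195)
j=9 picked index 9: u0 ∈ [9/260, 5/52)
j=10 picked index 11: u0 ∈ [29/390, 1/6)
j=11 picked index 11: u0 ∈ [-7/780, 1/12)
intersection: [31/390, 1/12)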